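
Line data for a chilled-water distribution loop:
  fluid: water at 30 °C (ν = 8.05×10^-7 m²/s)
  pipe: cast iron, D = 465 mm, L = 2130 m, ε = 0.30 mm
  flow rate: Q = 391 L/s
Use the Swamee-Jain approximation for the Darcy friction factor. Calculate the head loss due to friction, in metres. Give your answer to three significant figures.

h_f ≈ 22.4 m

V = 4Q/(πD²) = 4·0.391/(π·0.465²) = 2.302 m/s
Re = VD/ν = 2.302·0.465/8.05×10^-7 = 1.33×10^6 → turbulent
ε/D = 0.30/465 = 6.45×10^-4
Swamee-Jain: f = 0.01810
h_f = f(L/D)V²/(2g) = 0.01810·(2130/0.465)·2.302²/(2·9.81) = 22.40 m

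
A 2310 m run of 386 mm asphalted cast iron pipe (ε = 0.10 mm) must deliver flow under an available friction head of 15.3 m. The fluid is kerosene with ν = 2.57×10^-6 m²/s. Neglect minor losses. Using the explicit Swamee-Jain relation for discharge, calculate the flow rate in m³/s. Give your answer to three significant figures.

Q ≈ 0.201 m³/s

Swamee-Jain (Type II): Q = -0.965·√(gD⁵h_f/L)·ln[ε/(3.7D) + √(3.17ν²L/(gD³h_f))]
√(gD⁵h_f/L) = √(9.81·0.386⁵·15.3/2310) = 0.02360
ε/(3.7D) = 7.00×10^-5; √(3.17ν²L/(gD³h_f)) = 7.49×10^-5
Q = -0.965·0.02360·ln(1.449×10^-4) = 0.2013 m³/s
Check: V = 1.72 m/s, Re = 2.58×10^5, f = 0.01703, h_f = 15.4 m ≈ 15.3 m ✓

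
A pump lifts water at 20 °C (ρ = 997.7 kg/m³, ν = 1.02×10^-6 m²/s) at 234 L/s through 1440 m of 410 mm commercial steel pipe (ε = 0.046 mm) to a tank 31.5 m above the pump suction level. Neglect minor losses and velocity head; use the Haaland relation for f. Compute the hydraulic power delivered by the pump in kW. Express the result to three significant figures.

P_hyd ≈ 90.0 kW

V = 4Q/(πD²) = 1.772 m/s; Re = 7.12×10^5; ε/D = 1.12×10^-4; f = 0.01389
h_f = f(L/D)V²/2g = 7.812 m
Total head H = z + h_f = 31.5 + 7.812 = 39.31 m
P_hyd = ρgQH = 997.7·9.81·0.234·39.31 = 90.03 kW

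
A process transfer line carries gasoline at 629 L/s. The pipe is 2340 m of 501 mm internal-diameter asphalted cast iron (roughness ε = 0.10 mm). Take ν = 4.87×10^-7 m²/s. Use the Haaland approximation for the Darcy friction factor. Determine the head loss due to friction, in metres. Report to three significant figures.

h_f ≈ 34.0 m

V = 4Q/(πD²) = 4·0.629/(π·0.501²) = 3.191 m/s
Re = VD/ν = 3.191·0.501/4.87×10^-7 = 3.28×10^6 → turbulent
ε/D = 0.10/501 = 2.00×10^-4
Haaland: f = 0.01403
h_f = f(L/D)V²/(2g) = 0.01403·(2340/0.501)·3.191²/(2·9.81) = 34.00 m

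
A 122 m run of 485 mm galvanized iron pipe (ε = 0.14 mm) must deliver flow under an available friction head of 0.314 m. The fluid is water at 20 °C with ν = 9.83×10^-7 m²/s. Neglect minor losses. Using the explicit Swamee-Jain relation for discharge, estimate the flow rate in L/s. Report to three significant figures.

Q ≈ 229 L/s

Swamee-Jain (Type II): Q = -0.965·√(gD⁵h_f/L)·ln[ε/(3.7D) + √(3.17ν²L/(gD³h_f))]
√(gD⁵h_f/L) = √(9.81·0.485⁵·0.314/122) = 0.02603
ε/(3.7D) = 7.80×10^-5; √(3.17ν²L/(gD³h_f)) = 3.26×10^-5
Q = -0.965·0.02603·ln(1.106×10^-4) = 0.2288 m³/s
Check: V = 1.24 m/s, Re = 6.11×10^5, f = 0.01607, h_f = 0.316 m ≈ 0.314 m ✓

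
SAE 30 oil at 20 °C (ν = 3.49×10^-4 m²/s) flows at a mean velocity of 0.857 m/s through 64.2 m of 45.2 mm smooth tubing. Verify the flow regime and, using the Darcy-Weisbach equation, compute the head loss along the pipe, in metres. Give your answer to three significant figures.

h_f ≈ 30.7 m

Re = VD/ν = 0.857·0.04520/3.49×10^-4 = 111 → laminar (Re < 2300)
f = 64/Re = 0.5766
h_f = f(L/D)V²/(2g) = 0.5766·(64.2/0.04520)·0.857²/(2·9.81) = 30.66 m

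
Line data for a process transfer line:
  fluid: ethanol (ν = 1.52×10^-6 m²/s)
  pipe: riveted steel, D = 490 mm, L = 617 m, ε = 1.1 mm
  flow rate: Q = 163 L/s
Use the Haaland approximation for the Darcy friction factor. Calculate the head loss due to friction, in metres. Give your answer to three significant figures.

h_f ≈ 1.19 m

V = 4Q/(πD²) = 4·0.163/(π·0.490²) = 0.8644 m/s
Re = VD/ν = 0.8644·0.490/1.52×10^-6 = 2.79×10^5 → turbulent
ε/D = 1.1/490 = 0.00224
Haaland: f = 0.02473
h_f = f(L/D)V²/(2g) = 0.02473·(617/0.490)·0.8644²/(2·9.81) = 1.186 m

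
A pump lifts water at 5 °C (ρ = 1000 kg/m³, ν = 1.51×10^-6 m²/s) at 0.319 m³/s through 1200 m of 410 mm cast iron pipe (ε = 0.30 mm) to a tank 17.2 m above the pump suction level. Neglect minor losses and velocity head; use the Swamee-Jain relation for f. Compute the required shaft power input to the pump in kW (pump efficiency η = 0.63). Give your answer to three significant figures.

P_shaft ≈ 167 kW

V = 4Q/(πD²) = 2.416 m/s; Re = 6.56×10^5; ε/D = 7.32×10^-4; f = 0.01891
h_f = f(L/D)V²/2g = 16.47 m
Total head H = z + h_f = 17.2 + 16.47 = 33.67 m
P_hyd = ρgQH = 1000·9.81·0.319·33.67 = 105.4 kW
P_shaft = P_hyd/η = 105.4/0.63 = 167.2 kW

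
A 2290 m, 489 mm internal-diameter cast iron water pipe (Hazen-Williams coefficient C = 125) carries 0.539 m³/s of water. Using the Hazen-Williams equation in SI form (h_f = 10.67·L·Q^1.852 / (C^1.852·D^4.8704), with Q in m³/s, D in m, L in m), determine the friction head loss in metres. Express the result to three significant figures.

h_f = 10.67·2290·0.539^1.852 / (125^1.852·0.489^4.8704) = 33.16 m

h_f ≈ 33.2 m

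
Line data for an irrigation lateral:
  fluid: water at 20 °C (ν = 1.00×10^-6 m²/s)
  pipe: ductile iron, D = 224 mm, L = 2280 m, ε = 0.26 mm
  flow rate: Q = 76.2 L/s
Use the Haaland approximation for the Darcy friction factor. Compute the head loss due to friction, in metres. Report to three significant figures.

h_f ≈ 40.6 m

V = 4Q/(πD²) = 4·0.0762/(π·0.224²) = 1.934 m/s
Re = VD/ν = 1.934·0.224/1.00×10^-6 = 4.33×10^5 → turbulent
ε/D = 0.26/224 = 0.00116
Haaland: f = 0.02095
h_f = f(L/D)V²/(2g) = 0.02095·(2280/0.224)·1.934²/(2·9.81) = 40.63 m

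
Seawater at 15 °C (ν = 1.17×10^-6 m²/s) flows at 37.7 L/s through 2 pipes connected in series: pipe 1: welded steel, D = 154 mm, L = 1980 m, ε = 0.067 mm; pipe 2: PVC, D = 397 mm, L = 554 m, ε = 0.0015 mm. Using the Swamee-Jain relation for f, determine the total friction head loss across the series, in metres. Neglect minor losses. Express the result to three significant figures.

Pipe 1: V = 2.024 m/s, Re = 2.66×10^5, ε/D = 4.35×10^-4, f = 0.01811, h_1 = f(L/D)V²/2g = 48.63 m
Pipe 2: V = 0.3046 m/s, Re = 1.03×10^5, ε/D = 3.78×10^-6, f = 0.01776, h_2 = f(L/D)V²/2g = 0.1172 m
Series → Q common, losses add: H = Σh = 48.74 m

H ≈ 48.7 m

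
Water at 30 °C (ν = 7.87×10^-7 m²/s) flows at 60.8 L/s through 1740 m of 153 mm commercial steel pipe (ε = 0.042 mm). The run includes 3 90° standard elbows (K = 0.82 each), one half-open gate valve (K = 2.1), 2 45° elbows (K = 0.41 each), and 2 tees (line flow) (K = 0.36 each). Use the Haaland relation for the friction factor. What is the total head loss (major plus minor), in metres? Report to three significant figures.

V = 4Q/(πD²) = 3.307 m/s; V²/2g = 0.5574 m
Re = 6.43×10^5, ε/D = 2.75×10^-4 → f = 0.01570 (Haaland)
Major: h_f = f(L/D)·V²/2g = 0.01570·11373·0.5574 = 99.51 m
Minor: ΣK = 6.10; h_m = ΣK·V²/2g = 3.400 m
Total H_L = 99.51 + 3.400 = 102.9 m

H_L ≈ 103 m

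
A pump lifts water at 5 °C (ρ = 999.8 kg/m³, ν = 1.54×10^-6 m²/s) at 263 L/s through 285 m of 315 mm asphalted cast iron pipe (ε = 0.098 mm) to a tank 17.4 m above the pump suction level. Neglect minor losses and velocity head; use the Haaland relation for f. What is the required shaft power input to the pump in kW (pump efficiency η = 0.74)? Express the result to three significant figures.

P_shaft ≈ 89.9 kW

V = 4Q/(πD²) = 3.375 m/s; Re = 6.90×10^5; ε/D = 3.11×10^-4; f = 0.01595
h_f = f(L/D)V²/2g = 8.379 m
Total head H = z + h_f = 17.4 + 8.379 = 25.78 m
P_hyd = ρgQH = 999.8·9.81·0.263·25.78 = 66.50 kW
P_shaft = P_hyd/η = 66.50/0.74 = 89.86 kW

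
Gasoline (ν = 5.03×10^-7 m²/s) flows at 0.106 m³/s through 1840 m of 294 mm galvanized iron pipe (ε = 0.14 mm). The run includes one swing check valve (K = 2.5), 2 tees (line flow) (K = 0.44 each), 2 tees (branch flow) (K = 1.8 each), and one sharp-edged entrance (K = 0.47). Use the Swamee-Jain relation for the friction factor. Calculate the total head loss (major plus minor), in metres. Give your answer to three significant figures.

V = 4Q/(πD²) = 1.561 m/s; V²/2g = 0.1243 m
Re = 9.13×10^5, ε/D = 4.76×10^-4 → f = 0.01719 (Swamee-Jain)
Major: h_f = f(L/D)·V²/2g = 0.01719·6259·0.1243 = 13.37 m
Minor: ΣK = 7.45; h_m = ΣK·V²/2g = 0.9258 m
Total H_L = 13.37 + 0.9258 = 14.29 m

H_L ≈ 14.3 m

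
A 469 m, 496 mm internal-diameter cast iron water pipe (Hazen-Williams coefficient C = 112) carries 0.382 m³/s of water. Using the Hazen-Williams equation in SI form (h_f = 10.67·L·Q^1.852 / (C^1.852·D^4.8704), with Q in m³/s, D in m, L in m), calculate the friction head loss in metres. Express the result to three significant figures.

h_f = 10.67·469·0.382^1.852 / (112^1.852·0.496^4.8704) = 4.105 m

h_f ≈ 4.10 m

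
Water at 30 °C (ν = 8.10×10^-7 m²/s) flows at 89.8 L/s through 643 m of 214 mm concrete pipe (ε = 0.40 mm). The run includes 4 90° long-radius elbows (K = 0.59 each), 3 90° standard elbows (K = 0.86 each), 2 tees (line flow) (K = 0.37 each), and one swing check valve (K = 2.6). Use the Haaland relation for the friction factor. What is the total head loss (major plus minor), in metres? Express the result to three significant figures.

V = 4Q/(πD²) = 2.497 m/s; V²/2g = 0.3177 m
Re = 6.60×10^5, ε/D = 0.00187 → f = 0.02331 (Haaland)
Major: h_f = f(L/D)·V²/2g = 0.02331·3005·0.3177 = 22.25 m
Minor: ΣK = 8.28; h_m = ΣK·V²/2g = 2.631 m
Total H_L = 22.25 + 2.631 = 24.88 m

H_L ≈ 24.9 m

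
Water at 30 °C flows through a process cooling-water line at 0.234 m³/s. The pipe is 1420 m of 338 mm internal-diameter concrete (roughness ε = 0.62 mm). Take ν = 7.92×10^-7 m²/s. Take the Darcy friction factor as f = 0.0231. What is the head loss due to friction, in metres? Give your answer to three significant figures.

V = 4Q/(πD²) = 4·0.234/(π·0.338²) = 2.608 m/s
h_f = f(L/D)V²/(2g) = 0.02310·(1420/0.338)·2.608²/(2·9.81) = 33.64 m

h_f ≈ 33.6 m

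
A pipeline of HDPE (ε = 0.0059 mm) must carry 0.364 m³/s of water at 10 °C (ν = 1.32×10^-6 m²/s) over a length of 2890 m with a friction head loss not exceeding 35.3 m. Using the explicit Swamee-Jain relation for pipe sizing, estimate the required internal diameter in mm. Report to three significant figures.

D ≈ 410 mm

Swamee-Jain (Type III): D = 0.66·[ε^1.25·(LQ²/(gh_f))^4.75 + ν·Q^9.4·(L/(gh_f))^5.2]^0.04
LQ²/(gh_f) = 1.106; L/(gh_f) = 8.346
Term 1 = ε^1.25·(…)^4.75 = 4.69×10^-7; Term 2 = ν·Q^9.4·(…)^5.2 = 6.12×10^-6
D = 0.66·(4.69×10^-7 + 6.12×10^-6)^0.04 = 0.4095 m = 410 mm
Check: V = 2.76 m/s, Re = 8.57×10^5, f = 0.01223, h_f = 33.6 m ≈ 35.3 m ✓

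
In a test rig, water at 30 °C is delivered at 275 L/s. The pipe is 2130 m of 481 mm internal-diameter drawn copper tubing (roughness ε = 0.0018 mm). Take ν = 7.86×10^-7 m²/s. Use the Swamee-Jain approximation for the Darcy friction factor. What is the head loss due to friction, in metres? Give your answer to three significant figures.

h_f ≈ 6.12 m

V = 4Q/(πD²) = 4·0.275/(π·0.481²) = 1.513 m/s
Re = VD/ν = 1.513·0.481/7.86×10^-7 = 9.26×10^5 → turbulent
ε/D = 0.0018/481 = 3.74×10^-6
Swamee-Jain: f = 0.01185
h_f = f(L/D)V²/(2g) = 0.01185·(2130/0.481)·1.513²/(2·9.81) = 6.125 m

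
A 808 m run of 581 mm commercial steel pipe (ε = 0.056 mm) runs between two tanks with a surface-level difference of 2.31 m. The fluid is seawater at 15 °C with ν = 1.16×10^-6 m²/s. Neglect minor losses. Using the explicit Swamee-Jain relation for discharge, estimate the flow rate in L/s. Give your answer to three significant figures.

Swamee-Jain (Type II): Q = -0.965·√(gD⁵h_f/L)·ln[ε/(3.7D) + √(3.17ν²L/(gD³h_f))]
√(gD⁵h_f/L) = √(9.81·0.581⁵·2.31/808) = 0.04309
ε/(3.7D) = 2.61×10^-5; √(3.17ν²L/(gD³h_f)) = 2.78×10^-5
Q = -0.965·0.04309·ln(5.390×10^-5) = 0.4087 m³/s
Check: V = 1.54 m/s, Re = 7.72×10^5, f = 0.01377, h_f = 2.32 m ≈ 2.31 m ✓

Q ≈ 409 L/s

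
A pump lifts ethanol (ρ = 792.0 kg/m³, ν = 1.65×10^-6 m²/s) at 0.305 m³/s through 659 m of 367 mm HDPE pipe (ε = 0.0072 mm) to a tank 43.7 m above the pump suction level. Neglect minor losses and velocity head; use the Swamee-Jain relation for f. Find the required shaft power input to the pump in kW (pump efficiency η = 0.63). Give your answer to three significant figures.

V = 4Q/(πD²) = 2.883 m/s; Re = 6.41×10^5; ε/D = 1.96×10^-5; f = 0.01289
h_f = f(L/D)V²/2g = 9.804 m
Total head H = z + h_f = 43.7 + 9.804 = 53.50 m
P_hyd = ρgQH = 792.0·9.81·0.305·53.50 = 126.8 kW
P_shaft = P_hyd/η = 126.8/0.63 = 201.3 kW

P_shaft ≈ 201 kW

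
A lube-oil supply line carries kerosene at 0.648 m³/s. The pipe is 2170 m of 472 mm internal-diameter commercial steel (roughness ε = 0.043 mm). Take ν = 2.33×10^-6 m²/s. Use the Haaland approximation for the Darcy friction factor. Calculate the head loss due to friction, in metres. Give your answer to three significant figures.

h_f ≈ 43.5 m

V = 4Q/(πD²) = 4·0.648/(π·0.472²) = 3.703 m/s
Re = VD/ν = 3.703·0.472/2.33×10^-6 = 7.50×10^5 → turbulent
ε/D = 0.043/472 = 9.11×10^-5
Haaland: f = 0.01355
h_f = f(L/D)V²/(2g) = 0.01355·(2170/0.472)·3.703²/(2·9.81) = 43.54 m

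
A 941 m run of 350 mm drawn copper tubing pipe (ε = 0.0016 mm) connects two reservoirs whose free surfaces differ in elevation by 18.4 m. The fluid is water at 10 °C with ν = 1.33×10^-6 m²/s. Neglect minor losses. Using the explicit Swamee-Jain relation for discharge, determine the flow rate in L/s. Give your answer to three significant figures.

Swamee-Jain (Type II): Q = -0.965·√(gD⁵h_f/L)·ln[ε/(3.7D) + √(3.17ν²L/(gD³h_f))]
√(gD⁵h_f/L) = √(9.81·0.350⁵·18.4/941) = 0.03174
ε/(3.7D) = 1.24×10^-6; √(3.17ν²L/(gD³h_f)) = 2.61×10^-5
Q = -0.965·0.03174·ln(2.735×10^-5) = 0.3218 m³/s
Check: V = 3.34 m/s, Re = 8.80×10^5, f = 0.01197, h_f = 18.3 m ≈ 18.4 m ✓

Q ≈ 322 L/s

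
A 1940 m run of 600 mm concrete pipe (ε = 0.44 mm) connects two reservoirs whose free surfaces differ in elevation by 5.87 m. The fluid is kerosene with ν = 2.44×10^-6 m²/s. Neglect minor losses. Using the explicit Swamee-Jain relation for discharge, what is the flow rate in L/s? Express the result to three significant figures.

Q ≈ 384 L/s

Swamee-Jain (Type II): Q = -0.965·√(gD⁵h_f/L)·ln[ε/(3.7D) + √(3.17ν²L/(gD³h_f))]
√(gD⁵h_f/L) = √(9.81·0.600⁵·5.87/1940) = 0.04804
ε/(3.7D) = 1.98×10^-4; √(3.17ν²L/(gD³h_f)) = 5.43×10^-5
Q = -0.965·0.04804·ln(2.525×10^-4) = 0.3841 m³/s
Check: V = 1.36 m/s, Re = 3.34×10^5, f = 0.01944, h_f = 5.91 m ≈ 5.87 m ✓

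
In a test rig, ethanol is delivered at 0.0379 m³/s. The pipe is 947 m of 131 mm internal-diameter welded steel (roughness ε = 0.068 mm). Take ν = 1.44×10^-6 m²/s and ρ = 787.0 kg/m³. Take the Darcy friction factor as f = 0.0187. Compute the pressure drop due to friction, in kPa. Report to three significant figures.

V = 4Q/(πD²) = 4·0.0379/(π·0.131²) = 2.812 m/s
h_f = f(L/D)V²/(2g) = 0.01870·(947/0.131)·2.812²/(2·9.81) = 54.48 m
Δp = ρg·h_f = 787.0·9.81·54.48 = 420.6 kPa

Δp ≈ 421 kPa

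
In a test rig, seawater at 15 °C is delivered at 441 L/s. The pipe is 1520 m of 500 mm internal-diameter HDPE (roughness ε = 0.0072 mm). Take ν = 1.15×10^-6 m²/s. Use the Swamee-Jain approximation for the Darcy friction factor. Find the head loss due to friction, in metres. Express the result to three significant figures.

h_f ≈ 9.38 m

V = 4Q/(πD²) = 4·0.441/(π·0.500²) = 2.246 m/s
Re = VD/ν = 2.246·0.500/1.15×10^-6 = 9.77×10^5 → turbulent
ε/D = 0.0072/500 = 1.44×10^-5
Swamee-Jain: f = 0.01200
h_f = f(L/D)V²/(2g) = 0.01200·(1520/0.500)·2.246²/(2·9.81) = 9.377 m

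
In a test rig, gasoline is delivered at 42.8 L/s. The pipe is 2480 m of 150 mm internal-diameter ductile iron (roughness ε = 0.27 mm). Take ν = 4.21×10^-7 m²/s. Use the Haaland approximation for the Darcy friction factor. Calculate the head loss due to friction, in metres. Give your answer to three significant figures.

h_f ≈ 114 m

V = 4Q/(πD²) = 4·0.0428/(π·0.150²) = 2.422 m/s
Re = VD/ν = 2.422·0.150/4.21×10^-7 = 8.63×10^5 → turbulent
ε/D = 0.27/150 = 0.00180
Haaland: f = 0.02303
h_f = f(L/D)V²/(2g) = 0.02303·(2480/0.150)·2.422²/(2·9.81) = 113.8 m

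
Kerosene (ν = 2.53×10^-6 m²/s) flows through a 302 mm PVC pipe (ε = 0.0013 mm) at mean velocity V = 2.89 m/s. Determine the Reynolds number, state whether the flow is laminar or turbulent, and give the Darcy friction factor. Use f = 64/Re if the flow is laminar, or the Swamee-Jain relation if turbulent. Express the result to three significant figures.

Re ≈ 3.45×10^5; turbulent; f ≈ 0.0141

Re = VD/ν = 2.890·0.302/2.53×10^-6 = 3.45×10^5
Re > 4000 → turbulent; ε/D = 4.30×10^-6
Swamee-Jain: f = 0.01406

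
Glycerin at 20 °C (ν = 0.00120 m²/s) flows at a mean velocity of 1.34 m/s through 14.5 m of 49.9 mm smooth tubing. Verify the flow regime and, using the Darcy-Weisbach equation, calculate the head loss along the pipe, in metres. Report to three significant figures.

h_f ≈ 30.5 m

Re = VD/ν = 1.34·0.04990/0.00120 = 55.7 → laminar (Re < 2300)
f = 64/Re = 1.149
h_f = f(L/D)V²/(2g) = 1.149·(14.5/0.04990)·1.34²/(2·9.81) = 30.54 m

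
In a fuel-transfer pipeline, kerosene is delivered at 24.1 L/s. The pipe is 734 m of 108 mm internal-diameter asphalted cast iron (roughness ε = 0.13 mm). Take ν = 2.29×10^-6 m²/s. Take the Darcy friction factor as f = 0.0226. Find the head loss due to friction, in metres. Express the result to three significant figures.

V = 4Q/(πD²) = 4·0.0241/(π·0.108²) = 2.631 m/s
h_f = f(L/D)V²/(2g) = 0.02260·(734/0.108)·2.631²/(2·9.81) = 54.18 m

h_f ≈ 54.2 m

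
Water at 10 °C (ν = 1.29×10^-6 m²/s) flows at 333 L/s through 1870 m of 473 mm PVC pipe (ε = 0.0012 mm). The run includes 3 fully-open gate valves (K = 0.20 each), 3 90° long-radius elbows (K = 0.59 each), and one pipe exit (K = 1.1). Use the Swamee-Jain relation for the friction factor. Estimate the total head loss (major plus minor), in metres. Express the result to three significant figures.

V = 4Q/(πD²) = 1.895 m/s; V²/2g = 0.1830 m
Re = 6.95×10^5, ε/D = 2.54×10^-6 → f = 0.01240 (Swamee-Jain)
Major: h_f = f(L/D)·V²/2g = 0.01240·3953·0.1830 = 8.976 m
Minor: ΣK = 3.47; h_m = ΣK·V²/2g = 0.6352 m
Total H_L = 8.976 + 0.6352 = 9.611 m

H_L ≈ 9.61 m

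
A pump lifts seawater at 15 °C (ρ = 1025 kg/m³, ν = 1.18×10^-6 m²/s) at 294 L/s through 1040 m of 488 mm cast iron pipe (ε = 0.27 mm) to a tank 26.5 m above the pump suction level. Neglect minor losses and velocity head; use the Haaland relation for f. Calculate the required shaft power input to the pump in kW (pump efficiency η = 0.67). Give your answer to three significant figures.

V = 4Q/(πD²) = 1.572 m/s; Re = 6.50×10^5; ε/D = 5.53×10^-4; f = 0.01774
h_f = f(L/D)V²/2g = 4.760 m
Total head H = z + h_f = 26.5 + 4.760 = 31.26 m
P_hyd = ρgQH = 1025·9.81·0.294·31.26 = 92.41 kW
P_shaft = P_hyd/η = 92.41/0.67 = 137.9 kW

P_shaft ≈ 138 kW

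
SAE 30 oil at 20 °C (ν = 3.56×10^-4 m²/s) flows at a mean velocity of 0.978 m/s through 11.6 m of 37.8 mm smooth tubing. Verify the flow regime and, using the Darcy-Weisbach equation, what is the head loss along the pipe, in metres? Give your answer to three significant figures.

h_f ≈ 9.22 m

Re = VD/ν = 0.978·0.03780/3.56×10^-4 = 104 → laminar (Re < 2300)
f = 64/Re = 0.6163
h_f = f(L/D)V²/(2g) = 0.6163·(11.6/0.03780)·0.978²/(2·9.81) = 9.220 m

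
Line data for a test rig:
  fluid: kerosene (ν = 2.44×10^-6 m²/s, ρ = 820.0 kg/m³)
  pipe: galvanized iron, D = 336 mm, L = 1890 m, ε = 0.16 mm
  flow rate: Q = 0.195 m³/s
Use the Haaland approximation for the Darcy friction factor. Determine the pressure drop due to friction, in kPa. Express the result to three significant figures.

V = 4Q/(πD²) = 4·0.195/(π·0.336²) = 2.199 m/s
Re = VD/ν = 2.199·0.336/2.44×10^-6 = 3.03×10^5 → turbulent
ε/D = 0.16/336 = 4.76×10^-4
Haaland: f = 0.01792
h_f = f(L/D)V²/(2g) = 0.01792·(1890/0.336)·2.199²/(2·9.81) = 24.85 m
Δp = ρg·h_f = 820.0·9.81·24.85 = 199.9 kPa

Δp ≈ 200 kPa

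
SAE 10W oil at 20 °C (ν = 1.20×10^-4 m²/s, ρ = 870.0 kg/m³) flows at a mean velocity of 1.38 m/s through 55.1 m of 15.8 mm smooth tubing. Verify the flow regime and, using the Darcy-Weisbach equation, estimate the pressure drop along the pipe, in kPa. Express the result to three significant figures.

Δp ≈ 1020 kPa

Re = VD/ν = 1.38·0.01580/1.20×10^-4 = 182 → laminar (Re < 2300)
f = 64/Re = 0.3522
h_f = f(L/D)V²/(2g) = 0.3522·(55.1/0.01580)·1.38²/(2·9.81) = 119.2 m
Δp = ρg·h_f = 870.0·9.81·119.2 = 1018 kPa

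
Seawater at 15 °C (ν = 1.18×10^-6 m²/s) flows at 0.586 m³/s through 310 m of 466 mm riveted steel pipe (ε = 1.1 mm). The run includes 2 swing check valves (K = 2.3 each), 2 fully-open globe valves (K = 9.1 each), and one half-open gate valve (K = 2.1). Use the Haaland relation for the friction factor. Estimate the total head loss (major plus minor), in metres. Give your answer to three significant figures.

V = 4Q/(πD²) = 3.436 m/s; V²/2g = 0.6017 m
Re = 1.36×10^6, ε/D = 0.00236 → f = 0.02464 (Haaland)
Major: h_f = f(L/D)·V²/2g = 0.02464·665.2·0.6017 = 9.864 m
Minor: ΣK = 24.9; h_m = ΣK·V²/2g = 14.98 m
Total H_L = 9.864 + 14.98 = 24.85 m

H_L ≈ 24.8 m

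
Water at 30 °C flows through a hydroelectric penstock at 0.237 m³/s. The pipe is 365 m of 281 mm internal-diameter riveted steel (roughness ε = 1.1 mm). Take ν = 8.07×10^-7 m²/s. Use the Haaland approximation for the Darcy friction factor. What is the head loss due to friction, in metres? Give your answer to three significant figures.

h_f ≈ 27.4 m

V = 4Q/(πD²) = 4·0.237/(π·0.281²) = 3.822 m/s
Re = VD/ν = 3.822·0.281/8.07×10^-7 = 1.33×10^6 → turbulent
ε/D = 1.1/281 = 0.00391
Haaland: f = 0.02837
h_f = f(L/D)V²/(2g) = 0.02837·(365/0.281)·3.822²/(2·9.81) = 27.43 m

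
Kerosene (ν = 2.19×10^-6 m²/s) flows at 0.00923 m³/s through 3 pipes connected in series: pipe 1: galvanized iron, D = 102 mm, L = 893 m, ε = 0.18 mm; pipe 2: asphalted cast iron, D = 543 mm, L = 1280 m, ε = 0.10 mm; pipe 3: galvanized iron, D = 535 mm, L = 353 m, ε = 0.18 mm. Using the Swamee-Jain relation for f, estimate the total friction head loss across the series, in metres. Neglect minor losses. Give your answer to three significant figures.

Pipe 1: V = 1.130 m/s, Re = 5.26×10^4, ε/D = 0.00176, f = 0.02607, h_1 = f(L/D)V²/2g = 14.84 m
Pipe 2: V = 0.03986 m/s, Re = 9880, ε/D = 1.84×10^-4, f = 0.03140, h_2 = f(L/D)V²/2g = 0.005992 m
Pipe 3: V = 0.04106 m/s, Re = 1.00×10^4, ε/D = 3.36×10^-4, f = 0.03153, h_3 = f(L/D)V²/2g = 0.001788 m
Series → Q common, losses add: H = Σh = 14.85 m

H ≈ 14.9 m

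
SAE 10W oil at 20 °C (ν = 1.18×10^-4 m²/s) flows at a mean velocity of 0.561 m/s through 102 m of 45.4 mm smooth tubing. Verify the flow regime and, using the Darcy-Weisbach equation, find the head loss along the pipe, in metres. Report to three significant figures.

h_f ≈ 10.7 m

Re = VD/ν = 0.561·0.04540/1.18×10^-4 = 216 → laminar (Re < 2300)
f = 64/Re = 0.2965
h_f = f(L/D)V²/(2g) = 0.2965·(102/0.04540)·0.561²/(2·9.81) = 10.69 m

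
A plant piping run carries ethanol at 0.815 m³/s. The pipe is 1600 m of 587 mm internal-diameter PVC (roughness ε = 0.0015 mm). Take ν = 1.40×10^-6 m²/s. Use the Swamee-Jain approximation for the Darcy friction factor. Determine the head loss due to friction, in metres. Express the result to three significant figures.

h_f ≈ 14.2 m

V = 4Q/(πD²) = 4·0.815/(π·0.587²) = 3.012 m/s
Re = VD/ν = 3.012·0.587/1.40×10^-6 = 1.26×10^6 → turbulent
ε/D = 0.0015/587 = 2.56×10^-6
Swamee-Jain: f = 0.01124
h_f = f(L/D)V²/(2g) = 0.01124·(1600/0.587)·3.012²/(2·9.81) = 14.16 m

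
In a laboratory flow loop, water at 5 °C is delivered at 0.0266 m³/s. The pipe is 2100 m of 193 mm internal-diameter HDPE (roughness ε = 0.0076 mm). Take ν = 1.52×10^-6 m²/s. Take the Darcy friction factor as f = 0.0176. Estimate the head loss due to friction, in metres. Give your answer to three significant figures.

h_f ≈ 8.07 m

V = 4Q/(πD²) = 4·0.0266/(π·0.193²) = 0.9092 m/s
h_f = f(L/D)V²/(2g) = 0.01760·(2100/0.193)·0.9092²/(2·9.81) = 8.069 m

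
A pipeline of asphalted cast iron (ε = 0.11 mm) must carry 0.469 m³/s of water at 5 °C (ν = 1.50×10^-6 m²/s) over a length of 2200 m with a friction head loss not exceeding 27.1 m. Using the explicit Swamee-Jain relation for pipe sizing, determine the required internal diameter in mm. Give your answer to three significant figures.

D ≈ 475 mm

Swamee-Jain (Type III): D = 0.66·[ε^1.25·(LQ²/(gh_f))^4.75 + ν·Q^9.4·(L/(gh_f))^5.2]^0.04
LQ²/(gh_f) = 1.820; L/(gh_f) = 8.275
Term 1 = ε^1.25·(…)^4.75 = 1.94×10^-4; Term 2 = ν·Q^9.4·(…)^5.2 = 7.20×10^-5
D = 0.66·(1.94×10^-4 + 7.20×10^-5)^0.04 = 0.4748 m = 475 mm
Check: V = 2.65 m/s, Re = 8.38×10^5, f = 0.01525, h_f = 25.3 m ≈ 27.1 m ✓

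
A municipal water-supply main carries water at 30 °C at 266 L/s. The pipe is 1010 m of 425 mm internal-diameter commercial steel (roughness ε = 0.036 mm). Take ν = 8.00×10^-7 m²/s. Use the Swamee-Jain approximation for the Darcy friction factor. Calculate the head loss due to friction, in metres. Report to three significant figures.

h_f ≈ 5.66 m

V = 4Q/(πD²) = 4·0.266/(π·0.425²) = 1.875 m/s
Re = VD/ν = 1.875·0.425/8.00×10^-7 = 9.96×10^5 → turbulent
ε/D = 0.036/425 = 8.47×10^-5
Swamee-Jain: f = 0.01328
h_f = f(L/D)V²/(2g) = 0.01328·(1010/0.425)·1.875²/(2·9.81) = 5.655 m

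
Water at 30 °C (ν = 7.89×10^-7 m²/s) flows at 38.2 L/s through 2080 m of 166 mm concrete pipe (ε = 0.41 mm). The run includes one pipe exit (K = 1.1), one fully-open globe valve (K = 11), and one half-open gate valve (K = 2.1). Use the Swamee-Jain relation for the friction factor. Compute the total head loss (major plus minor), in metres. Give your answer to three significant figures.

H_L ≈ 52.7 m

V = 4Q/(πD²) = 1.765 m/s; V²/2g = 0.1588 m
Re = 3.71×10^5, ε/D = 0.00247 → f = 0.02534 (Swamee-Jain)
Major: h_f = f(L/D)·V²/2g = 0.02534·12530·0.1588 = 50.43 m
Minor: ΣK = 14.2; h_m = ΣK·V²/2g = 2.255 m
Total H_L = 50.43 + 2.255 = 52.68 m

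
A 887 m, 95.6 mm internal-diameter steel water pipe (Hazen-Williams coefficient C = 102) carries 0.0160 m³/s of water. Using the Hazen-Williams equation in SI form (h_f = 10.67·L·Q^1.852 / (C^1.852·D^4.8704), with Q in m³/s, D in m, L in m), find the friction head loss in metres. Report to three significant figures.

h_f = 10.67·887·0.0160^1.852 / (102^1.852·0.0956^4.8704) = 78.66 m

h_f ≈ 78.7 m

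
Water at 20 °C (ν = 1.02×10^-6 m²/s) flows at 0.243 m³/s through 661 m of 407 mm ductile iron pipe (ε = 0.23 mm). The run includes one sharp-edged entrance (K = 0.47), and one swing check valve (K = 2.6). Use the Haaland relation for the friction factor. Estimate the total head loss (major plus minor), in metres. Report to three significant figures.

H_L ≈ 5.67 m

V = 4Q/(πD²) = 1.868 m/s; V²/2g = 0.1778 m
Re = 7.45×10^5, ε/D = 5.65×10^-4 → f = 0.01774 (Haaland)
Major: h_f = f(L/D)·V²/2g = 0.01774·1624·0.1778 = 5.122 m
Minor: ΣK = 3.07; h_m = ΣK·V²/2g = 0.5459 m
Total H_L = 5.122 + 0.5459 = 5.668 m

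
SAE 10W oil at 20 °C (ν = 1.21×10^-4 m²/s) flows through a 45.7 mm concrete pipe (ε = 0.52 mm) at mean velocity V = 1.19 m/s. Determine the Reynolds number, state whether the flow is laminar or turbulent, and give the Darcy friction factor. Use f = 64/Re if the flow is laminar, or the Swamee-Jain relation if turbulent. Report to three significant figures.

Re = VD/ν = 1.190·0.0457/1.21×10^-4 = 449
Re < 2300 → laminar → f = 64/Re = 0.1424

Re ≈ 449; laminar; f = 64/Re ≈ 0.142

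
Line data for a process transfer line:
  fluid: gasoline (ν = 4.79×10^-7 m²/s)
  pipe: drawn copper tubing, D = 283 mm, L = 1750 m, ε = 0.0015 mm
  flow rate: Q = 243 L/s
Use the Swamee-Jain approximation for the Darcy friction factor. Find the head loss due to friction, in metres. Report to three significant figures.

h_f ≈ 48.8 m

V = 4Q/(πD²) = 4·0.243/(π·0.283²) = 3.863 m/s
Re = VD/ν = 3.863·0.283/4.79×10^-7 = 2.28×10^6 → turbulent
ε/D = 0.0015/283 = 5.30×10^-6
Swamee-Jain: f = 0.01037
h_f = f(L/D)V²/(2g) = 0.01037·(1750/0.283)·3.863²/(2·9.81) = 48.78 m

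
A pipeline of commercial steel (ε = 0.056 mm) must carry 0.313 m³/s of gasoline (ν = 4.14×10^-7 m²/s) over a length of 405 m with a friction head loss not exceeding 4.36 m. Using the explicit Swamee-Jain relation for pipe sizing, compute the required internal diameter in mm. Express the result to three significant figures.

Swamee-Jain (Type III): D = 0.66·[ε^1.25·(LQ²/(gh_f))^4.75 + ν·Q^9.4·(L/(gh_f))^5.2]^0.04
LQ²/(gh_f) = 0.9277; L/(gh_f) = 9.469
Term 1 = ε^1.25·(…)^4.75 = 3.39×10^-6; Term 2 = ν·Q^9.4·(…)^5.2 = 8.95×10^-7
D = 0.66·(3.39×10^-6 + 8.95×10^-7)^0.04 = 0.4026 m = 403 mm
Check: V = 2.46 m/s, Re = 2.39×10^6, f = 0.01340, h_f = 4.16 m ≈ 4.36 m ✓

D ≈ 403 mm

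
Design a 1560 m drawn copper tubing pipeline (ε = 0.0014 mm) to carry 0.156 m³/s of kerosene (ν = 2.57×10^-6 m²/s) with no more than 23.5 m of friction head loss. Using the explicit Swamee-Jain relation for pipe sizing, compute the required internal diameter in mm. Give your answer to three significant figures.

D ≈ 292 mm

Swamee-Jain (Type III): D = 0.66·[ε^1.25·(LQ²/(gh_f))^4.75 + ν·Q^9.4·(L/(gh_f))^5.2]^0.04
LQ²/(gh_f) = 0.1647; L/(gh_f) = 6.767
Term 1 = ε^1.25·(…)^4.75 = 9.16×10^-12; Term 2 = ν·Q^9.4·(…)^5.2 = 1.39×10^-9
D = 0.66·(9.16×10^-12 + 1.39×10^-9)^0.04 = 0.2920 m = 292 mm
Check: V = 2.33 m/s, Re = 2.65×10^5, f = 0.01477, h_f = 21.8 m ≈ 23.5 m ✓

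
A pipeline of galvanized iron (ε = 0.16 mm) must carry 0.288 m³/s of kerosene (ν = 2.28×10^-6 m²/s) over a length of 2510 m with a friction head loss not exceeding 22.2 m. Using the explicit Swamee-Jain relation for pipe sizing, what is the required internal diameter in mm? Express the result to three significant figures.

D ≈ 429 mm

Swamee-Jain (Type III): D = 0.66·[ε^1.25·(LQ²/(gh_f))^4.75 + ν·Q^9.4·(L/(gh_f))^5.2]^0.04
LQ²/(gh_f) = 0.9560; L/(gh_f) = 11.53
Term 1 = ε^1.25·(…)^4.75 = 1.45×10^-5; Term 2 = ν·Q^9.4·(…)^5.2 = 6.26×10^-6
D = 0.66·(1.45×10^-5 + 6.26×10^-6)^0.04 = 0.4288 m = 429 mm
Check: V = 1.99 m/s, Re = 3.75×10^5, f = 0.01725, h_f = 20.5 m ≈ 22.2 m ✓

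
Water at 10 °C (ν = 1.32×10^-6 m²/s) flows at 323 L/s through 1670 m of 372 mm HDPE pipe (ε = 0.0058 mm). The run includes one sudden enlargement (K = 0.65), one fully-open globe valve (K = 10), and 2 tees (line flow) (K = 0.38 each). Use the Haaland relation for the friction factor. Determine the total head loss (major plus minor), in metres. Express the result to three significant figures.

V = 4Q/(πD²) = 2.972 m/s; V²/2g = 0.4501 m
Re = 8.38×10^5, ε/D = 1.56×10^-5 → f = 0.01220 (Haaland)
Major: h_f = f(L/D)·V²/2g = 0.01220·4489·0.4501 = 24.65 m
Minor: ΣK = 11.4; h_m = ΣK·V²/2g = 5.136 m
Total H_L = 24.65 + 5.136 = 29.78 m

H_L ≈ 29.8 m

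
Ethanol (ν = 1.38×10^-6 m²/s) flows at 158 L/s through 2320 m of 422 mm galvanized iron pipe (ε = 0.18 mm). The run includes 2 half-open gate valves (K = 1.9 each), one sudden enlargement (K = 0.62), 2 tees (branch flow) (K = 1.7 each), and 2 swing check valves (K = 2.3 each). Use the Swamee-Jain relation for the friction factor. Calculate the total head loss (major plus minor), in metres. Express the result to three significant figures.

H_L ≈ 7.14 m

V = 4Q/(πD²) = 1.130 m/s; V²/2g = 0.06504 m
Re = 3.45×10^5, ε/D = 4.27×10^-4 → f = 0.01771 (Swamee-Jain)
Major: h_f = f(L/D)·V²/2g = 0.01771·5498·0.06504 = 6.331 m
Minor: ΣK = 12.4; h_m = ΣK·V²/2g = 0.8078 m
Total H_L = 6.331 + 0.8078 = 7.139 m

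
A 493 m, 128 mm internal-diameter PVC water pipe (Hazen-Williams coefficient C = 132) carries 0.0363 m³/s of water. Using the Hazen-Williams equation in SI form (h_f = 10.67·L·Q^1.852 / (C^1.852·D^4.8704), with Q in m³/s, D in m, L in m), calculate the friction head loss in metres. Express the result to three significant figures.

h_f ≈ 29.8 m

h_f = 10.67·493·0.0363^1.852 / (132^1.852·0.128^4.8704) = 29.85 m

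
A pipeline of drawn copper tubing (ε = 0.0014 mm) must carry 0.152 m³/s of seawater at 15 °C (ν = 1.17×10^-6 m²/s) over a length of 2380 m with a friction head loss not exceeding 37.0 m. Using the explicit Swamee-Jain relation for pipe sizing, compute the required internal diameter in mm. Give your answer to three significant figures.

Swamee-Jain (Type III): D = 0.66·[ε^1.25·(LQ²/(gh_f))^4.75 + ν·Q^9.4·(L/(gh_f))^5.2]^0.04
LQ²/(gh_f) = 0.1515; L/(gh_f) = 6.557
Term 1 = ε^1.25·(…)^4.75 = 6.16×10^-12; Term 2 = ν·Q^9.4·(…)^5.2 = 4.21×10^-10
D = 0.66·(6.16×10^-12 + 4.21×10^-10)^0.04 = 0.2785 m = 278 mm
Check: V = 2.50 m/s, Re = 5.94×10^5, f = 0.01279, h_f = 34.7 m ≈ 37.0 m ✓

D ≈ 278 mm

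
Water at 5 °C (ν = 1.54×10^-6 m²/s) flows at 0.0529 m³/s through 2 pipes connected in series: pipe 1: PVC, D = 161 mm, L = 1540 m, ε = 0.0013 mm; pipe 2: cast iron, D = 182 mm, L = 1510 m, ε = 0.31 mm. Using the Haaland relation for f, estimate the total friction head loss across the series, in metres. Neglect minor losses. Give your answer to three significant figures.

H ≈ 88.9 m

Pipe 1: V = 2.598 m/s, Re = 2.72×10^5, ε/D = 8.07×10^-6, f = 0.01467, h_1 = f(L/D)V²/2g = 48.30 m
Pipe 2: V = 2.033 m/s, Re = 2.40×10^5, ε/D = 0.00170, f = 0.02323, h_2 = f(L/D)V²/2g = 40.62 m
Series → Q common, losses add: H = Σh = 88.92 m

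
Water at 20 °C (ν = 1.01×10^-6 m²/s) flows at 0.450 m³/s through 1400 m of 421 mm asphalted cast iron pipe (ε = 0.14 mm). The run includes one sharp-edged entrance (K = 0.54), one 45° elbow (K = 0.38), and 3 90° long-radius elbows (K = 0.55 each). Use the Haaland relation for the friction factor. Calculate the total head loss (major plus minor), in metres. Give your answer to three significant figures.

V = 4Q/(πD²) = 3.233 m/s; V²/2g = 0.5326 m
Re = 1.35×10^6, ε/D = 3.33×10^-4 → f = 0.01575 (Haaland)
Major: h_f = f(L/D)·V²/2g = 0.01575·3325·0.5326 = 27.89 m
Minor: ΣK = 2.57; h_m = ΣK·V²/2g = 1.369 m
Total H_L = 27.89 + 1.369 = 29.26 m

H_L ≈ 29.3 m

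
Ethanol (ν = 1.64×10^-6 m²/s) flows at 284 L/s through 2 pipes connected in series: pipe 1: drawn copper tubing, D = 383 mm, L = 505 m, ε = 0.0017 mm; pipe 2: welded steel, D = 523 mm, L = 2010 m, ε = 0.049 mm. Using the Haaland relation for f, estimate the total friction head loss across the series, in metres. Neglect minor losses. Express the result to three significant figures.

H ≈ 10.2 m

Pipe 1: V = 2.465 m/s, Re = 5.76×10^5, ε/D = 4.44×10^-6, f = 0.01279, h_1 = f(L/D)V²/2g = 5.224 m
Pipe 2: V = 1.322 m/s, Re = 4.22×10^5, ε/D = 9.37×10^-5, f = 0.01449, h_2 = f(L/D)V²/2g = 4.961 m
Series → Q common, losses add: H = Σh = 10.19 m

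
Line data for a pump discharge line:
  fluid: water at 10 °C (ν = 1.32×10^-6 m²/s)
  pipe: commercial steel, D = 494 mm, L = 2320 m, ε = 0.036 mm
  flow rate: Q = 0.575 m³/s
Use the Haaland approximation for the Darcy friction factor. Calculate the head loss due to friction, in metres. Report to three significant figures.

h_f ≈ 27.5 m

V = 4Q/(πD²) = 4·0.575/(π·0.494²) = 3.000 m/s
Re = VD/ν = 3.000·0.494/1.32×10^-6 = 1.12×10^6 → turbulent
ε/D = 0.036/494 = 7.29×10^-5
Haaland: f = 0.01277
h_f = f(L/D)V²/(2g) = 0.01277·(2320/0.494)·3.000²/(2·9.81) = 27.51 m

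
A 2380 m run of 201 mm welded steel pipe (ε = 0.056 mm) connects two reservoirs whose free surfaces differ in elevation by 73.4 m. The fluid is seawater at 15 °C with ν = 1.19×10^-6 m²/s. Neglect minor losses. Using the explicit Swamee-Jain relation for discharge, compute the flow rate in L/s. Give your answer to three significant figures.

Swamee-Jain (Type II): Q = -0.965·√(gD⁵h_f/L)·ln[ε/(3.7D) + √(3.17ν²L/(gD³h_f))]
√(gD⁵h_f/L) = √(9.81·0.201⁵·73.4/2380) = 0.009963
ε/(3.7D) = 7.53×10^-5; √(3.17ν²L/(gD³h_f)) = 4.27×10^-5
Q = -0.965·0.009963·ln(1.180×10^-4) = 0.08695 m³/s
Check: V = 2.74 m/s, Re = 4.63×10^5, f = 0.01629, h_f = 73.8 m ≈ 73.4 m ✓

Q ≈ 87.0 L/s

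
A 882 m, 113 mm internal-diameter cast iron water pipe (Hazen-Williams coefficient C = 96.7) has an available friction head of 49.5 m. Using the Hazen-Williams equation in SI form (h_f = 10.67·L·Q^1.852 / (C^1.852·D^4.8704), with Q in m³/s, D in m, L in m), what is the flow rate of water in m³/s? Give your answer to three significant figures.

Rearranging: Q = [h_f·C^1.852·D^4.8704 / (10.67·L)]^(1/1.852)
Q = [49.5·96.7^1.852·0.113^4.8704 / (10.67·882)]^0.540 = 0.01839 m³/s

Q ≈ 0.0184 m³/s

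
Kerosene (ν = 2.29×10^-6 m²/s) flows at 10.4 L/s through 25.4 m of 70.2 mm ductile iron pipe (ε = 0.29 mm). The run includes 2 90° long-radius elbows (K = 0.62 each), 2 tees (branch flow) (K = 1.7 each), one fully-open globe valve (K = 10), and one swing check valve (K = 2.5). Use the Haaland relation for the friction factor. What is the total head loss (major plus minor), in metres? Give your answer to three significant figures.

H_L ≈ 10.3 m

V = 4Q/(πD²) = 2.687 m/s; V²/2g = 0.3680 m
Re = 8.24×10^4, ε/D = 0.00413 → f = 0.02990 (Haaland)
Major: h_f = f(L/D)·V²/2g = 0.02990·361.8·0.3680 = 3.981 m
Minor: ΣK = 17.1; h_m = ΣK·V²/2g = 6.307 m
Total H_L = 3.981 + 6.307 = 10.29 m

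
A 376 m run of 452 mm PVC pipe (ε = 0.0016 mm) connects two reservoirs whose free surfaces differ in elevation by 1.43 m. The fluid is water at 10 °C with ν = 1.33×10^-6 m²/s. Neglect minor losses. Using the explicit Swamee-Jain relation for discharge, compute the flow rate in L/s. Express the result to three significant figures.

Q ≈ 258 L/s

Swamee-Jain (Type II): Q = -0.965·√(gD⁵h_f/L)·ln[ε/(3.7D) + √(3.17ν²L/(gD³h_f))]
√(gD⁵h_f/L) = √(9.81·0.452⁵·1.43/376) = 0.02653
ε/(3.7D) = 9.57×10^-7; √(3.17ν²L/(gD³h_f)) = 4.03×10^-5
Q = -0.965·0.02653·ln(4.130×10^-5) = 0.2584 m³/s
Check: V = 1.61 m/s, Re = 5.47×10^5, f = 0.01294, h_f = 1.42 m ≈ 1.43 m ✓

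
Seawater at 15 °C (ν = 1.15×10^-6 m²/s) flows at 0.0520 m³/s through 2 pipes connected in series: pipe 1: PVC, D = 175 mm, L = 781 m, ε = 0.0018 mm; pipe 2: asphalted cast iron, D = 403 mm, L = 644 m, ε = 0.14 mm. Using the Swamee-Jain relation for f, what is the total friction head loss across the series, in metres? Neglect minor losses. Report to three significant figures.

H ≈ 15.4 m

Pipe 1: V = 2.162 m/s, Re = 3.29×10^5, ε/D = 1.03×10^-5, f = 0.01426, h_1 = f(L/D)V²/2g = 15.16 m
Pipe 2: V = 0.4077 m/s, Re = 1.43×10^5, ε/D = 3.47×10^-4, f = 0.01880, h_2 = f(L/D)V²/2g = 0.2545 m
Series → Q common, losses add: H = Σh = 15.41 m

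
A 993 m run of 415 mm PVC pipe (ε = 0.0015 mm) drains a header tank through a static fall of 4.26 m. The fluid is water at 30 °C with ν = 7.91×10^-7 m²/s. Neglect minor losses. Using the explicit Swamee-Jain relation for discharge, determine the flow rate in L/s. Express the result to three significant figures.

Swamee-Jain (Type II): Q = -0.965·√(gD⁵h_f/L)·ln[ε/(3.7D) + √(3.17ν²L/(gD³h_f))]
√(gD⁵h_f/L) = √(9.81·0.415⁵·4.26/993) = 0.02276
ε/(3.7D) = 9.77×10^-7; √(3.17ν²L/(gD³h_f)) = 2.57×10^-5
Q = -0.965·0.02276·ln(2.666×10^-5) = 0.2313 m³/s
Check: V = 1.71 m/s, Re = 8.97×10^5, f = 0.01191, h_f = 4.25 m ≈ 4.26 m ✓

Q ≈ 231 L/s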